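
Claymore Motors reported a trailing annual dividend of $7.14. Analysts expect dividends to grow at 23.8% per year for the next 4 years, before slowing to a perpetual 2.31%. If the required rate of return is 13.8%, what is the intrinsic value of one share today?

$124.46

Two-stage DDM. Project D₁…D_4 at 0.238, terminal growth 0.0231, discount at r = 0.138.
D_1 = 8.8393
D_2 = 10.9431
D_3 = 13.5475
D_4 = 16.7718
Terminal value at t=4: TV = D_5/(r−g) = 17.1593/(0.138−0.0231) = 149.3409
P₀ = 8.8393/(1+0.138)^1 + 10.9431/(1+0.138)^2 + 13.5475/(1+0.138)^3 + 16.7718/(1+0.138)^4 + 149.3409/(1+0.138)^4 = 124.4552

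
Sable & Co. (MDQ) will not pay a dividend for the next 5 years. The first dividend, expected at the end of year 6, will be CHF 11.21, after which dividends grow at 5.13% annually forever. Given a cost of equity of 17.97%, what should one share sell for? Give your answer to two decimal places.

CHF 38.21

Deferred-dividend DDM. At t=5 the remaining stream is a growing perpetuity with first payment D_6 = 11.21.
V_5 = D_6/(r−g) = 11.21/(0.1797−0.0513) = 87.3053
P₀ = V_5/(1+r)^5 = 87.3053/(1+0.1797)^5 = 38.2105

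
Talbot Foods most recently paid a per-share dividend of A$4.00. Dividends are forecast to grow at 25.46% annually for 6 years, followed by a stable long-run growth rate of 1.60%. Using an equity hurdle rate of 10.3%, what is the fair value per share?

Two-stage DDM. Project D₁…D_6 at 0.2546, terminal growth 0.016, discount at r = 0.103.
D_1 = 5.0184
D_2 = 6.2961
D_3 = 7.8991
D_4 = 9.9102
D_5 = 12.4333
D_6 = 15.5988
Terminal value at t=6: TV = D_7/(r−g) = 15.8484/(0.103−0.016) = 182.1655
P₀ = 5.0184/(1+0.103)^1 + 6.2961/(1+0.103)^2 + 7.8991/(1+0.103)^3 + 9.9102/(1+0.103)^4 + 12.4333/(1+0.103)^5 + 15.5988/(1+0.103)^6 + 182.1655/(1+0.103)^6 = 139.7458

A$139.75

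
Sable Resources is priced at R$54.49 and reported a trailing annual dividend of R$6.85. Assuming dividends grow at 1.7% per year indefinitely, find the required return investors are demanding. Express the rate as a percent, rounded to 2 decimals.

Rearranging the constant-growth DDM: r = D₁/P₀ + g.
D₁ = 6.85 × (1 + 0.017) = 6.9664.
r = 6.9664 / 54.49 + 0.017 = 0.12785 + 0.017 = 0.14485

14.48%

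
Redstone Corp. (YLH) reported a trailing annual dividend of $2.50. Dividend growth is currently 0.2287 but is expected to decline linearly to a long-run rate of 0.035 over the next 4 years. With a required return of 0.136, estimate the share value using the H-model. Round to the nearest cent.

H-model: P₀ = D₀[(1+g_L) + H(g_S−g_L)]/(r−g_L), with H = 4/2 = 2.
P₀ = 2.50 × [(1+0.035) + 2×(0.2287−0.035)] / (0.136−0.035)
   = 2.50 × 1.4224 / 0.101 = 35.2079

$35.21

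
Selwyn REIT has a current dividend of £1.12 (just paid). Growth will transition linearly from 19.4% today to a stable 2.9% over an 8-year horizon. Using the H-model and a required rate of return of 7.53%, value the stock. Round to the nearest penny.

H-model: P₀ = D₀[(1+g_L) + H(g_S−g_L)]/(r−g_L), with H = 8/2 = 4.
P₀ = 1.12 × [(1+0.029) + 4×(0.194−0.029)] / (0.0753−0.029)
   = 1.12 × 1.6890 / 0.0463 = 40.8570

£40.86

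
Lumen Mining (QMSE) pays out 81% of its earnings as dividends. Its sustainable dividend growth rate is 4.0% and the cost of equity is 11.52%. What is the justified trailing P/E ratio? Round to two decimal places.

11.20

Justified trailing P/E = b(1+g)/(r−g) = 0.81×(1+0.04)/(0.1152−0.04) = 11.2021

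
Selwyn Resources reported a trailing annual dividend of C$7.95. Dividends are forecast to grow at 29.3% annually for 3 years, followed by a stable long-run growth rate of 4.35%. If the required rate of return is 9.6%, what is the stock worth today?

Two-stage DDM. Project D₁…D_3 at 0.293, terminal growth 0.0435, discount at r = 0.096.
D_1 = 10.2793
D_2 = 13.2912
D_3 = 17.1855
Terminal value at t=3: TV = D_4/(r−g) = 17.9331/(0.096−0.0435) = 341.5827
P₀ = 10.2793/(1+0.096)^1 + 13.2912/(1+0.096)^2 + 17.1855/(1+0.096)^3 + 341.5827/(1+0.096)^3 = 292.9537

C$292.95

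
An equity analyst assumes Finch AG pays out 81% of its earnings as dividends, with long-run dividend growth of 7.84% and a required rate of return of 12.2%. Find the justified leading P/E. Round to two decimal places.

Justified leading P/E = b/(r−g) = 0.81/(0.122−0.0784) = 18.5780

18.58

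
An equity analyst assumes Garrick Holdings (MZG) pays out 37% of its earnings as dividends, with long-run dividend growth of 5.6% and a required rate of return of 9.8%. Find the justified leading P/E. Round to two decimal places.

8.81

Justified leading P/E = b/(r−g) = 0.37/(0.098−0.056) = 8.8095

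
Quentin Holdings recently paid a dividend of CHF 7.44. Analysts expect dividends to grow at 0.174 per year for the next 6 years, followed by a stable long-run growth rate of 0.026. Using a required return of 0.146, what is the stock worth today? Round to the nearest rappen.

CHF 122.14

Two-stage DDM. Project D₁…D_6 at 0.174, terminal growth 0.026, discount at r = 0.146.
D_1 = 8.7346
D_2 = 10.2544
D_3 = 12.0386
D_4 = 14.1334
D_5 = 16.5926
D_6 = 19.4797
Terminal value at t=6: TV = D_7/(r−g) = 19.9861/(0.146−0.026) = 166.5511
P₀ = 8.7346/(1+0.146)^1 + 10.2544/(1+0.146)^2 + 12.0386/(1+0.146)^3 + 14.1334/(1+0.146)^4 + 16.5926/(1+0.146)^5 + 19.4797/(1+0.146)^6 + 166.5511/(1+0.146)^6 = 122.1425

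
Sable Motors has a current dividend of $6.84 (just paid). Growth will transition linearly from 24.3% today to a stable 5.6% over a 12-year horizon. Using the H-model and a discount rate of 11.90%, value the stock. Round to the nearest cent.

H-model: P₀ = D₀[(1+g_L) + H(g_S−g_L)]/(r−g_L), with H = 12/2 = 6.
P₀ = 6.84 × [(1+0.056) + 6×(0.243−0.056)] / (0.119−0.056)
   = 6.84 × 2.1780 / 0.063 = 236.4686

$236.47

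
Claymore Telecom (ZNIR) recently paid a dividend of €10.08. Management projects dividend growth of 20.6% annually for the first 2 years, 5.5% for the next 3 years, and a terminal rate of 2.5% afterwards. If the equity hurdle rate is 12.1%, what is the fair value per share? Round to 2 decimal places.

€157.38

Three-stage DDM. Project D₁…D_5; terminal Gordon value at t=5 with g = 0.025; discount at r = 0.121.
D_1 = 12.1565
D_2 = 14.6607
D_3 = 15.4671
D_4 = 16.3177
D_5 = 17.2152
TV_5 = 17.6456/(0.121−0.025) = 183.8083
P₀ = Σ Dₜ/(1+r)ᵗ + TV_5/(1+r)^5 = 157.3822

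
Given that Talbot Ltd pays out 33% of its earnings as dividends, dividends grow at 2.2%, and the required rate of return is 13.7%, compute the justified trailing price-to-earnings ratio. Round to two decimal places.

2.93

Justified trailing P/E = b(1+g)/(r−g) = 0.33×(1+0.022)/(0.137−0.022) = 2.9327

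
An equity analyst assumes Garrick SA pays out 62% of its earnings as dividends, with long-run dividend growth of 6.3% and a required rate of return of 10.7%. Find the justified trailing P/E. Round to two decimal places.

Justified trailing P/E = b(1+g)/(r−g) = 0.62×(1+0.063)/(0.107−0.063) = 14.9786

14.98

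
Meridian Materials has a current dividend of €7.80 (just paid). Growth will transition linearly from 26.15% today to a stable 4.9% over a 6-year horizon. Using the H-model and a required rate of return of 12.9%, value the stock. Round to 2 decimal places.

€164.43

H-model: P₀ = D₀[(1+g_L) + H(g_S−g_L)]/(r−g_L), with H = 6/2 = 3.
P₀ = 7.80 × [(1+0.049) + 3×(0.2615−0.049)] / (0.129−0.049)
   = 7.80 × 1.6865 / 0.08 = 164.4338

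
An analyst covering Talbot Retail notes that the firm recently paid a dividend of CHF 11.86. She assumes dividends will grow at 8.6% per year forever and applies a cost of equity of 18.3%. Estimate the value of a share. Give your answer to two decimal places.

Gordon growth model: P₀ = D₁/(r − g). D₁ = 11.86 × (1 + 0.086) = 12.8800.
P₀ = 12.8800 / (0.183 − 0.086) = 12.8800 / 0.097 = 132.7831

CHF 132.78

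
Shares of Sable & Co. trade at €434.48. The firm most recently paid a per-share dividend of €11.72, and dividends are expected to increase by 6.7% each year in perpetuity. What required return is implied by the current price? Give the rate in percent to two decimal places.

Rearranging the constant-growth DDM: r = D₁/P₀ + g.
D₁ = 11.72 × (1 + 0.067) = 12.5052.
r = 12.5052 / 434.48 + 0.067 = 0.02878 + 0.067 = 0.09578

9.58%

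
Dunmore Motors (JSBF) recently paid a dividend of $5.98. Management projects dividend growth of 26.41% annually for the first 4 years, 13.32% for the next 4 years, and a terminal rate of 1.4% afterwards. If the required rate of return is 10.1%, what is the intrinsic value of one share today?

$214.80

Three-stage DDM. Project D₁…D_8; terminal Gordon value at t=8 with g = 0.014; discount at r = 0.101.
D_1 = 7.5593
D_2 = 9.5557
D_3 = 12.0794
D_4 = 15.2696
D_5 = 17.3035
D_6 = 19.6083
D_7 = 22.2201
D_8 = 25.1799
TV_8 = 25.5324/(0.101−0.014) = 293.4755
P₀ = Σ Dₜ/(1+r)ᵗ + TV_8/(1+r)^8 = 214.8031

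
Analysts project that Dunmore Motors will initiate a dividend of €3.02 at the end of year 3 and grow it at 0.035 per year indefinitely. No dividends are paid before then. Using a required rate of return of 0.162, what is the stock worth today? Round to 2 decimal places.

Deferred-dividend DDM. At t=2 the remaining stream is a growing perpetuity with first payment D_3 = 3.02.
V_2 = D_3/(r−g) = 3.02/(0.162−0.035) = 23.7795
P₀ = V_2/(1+r)^2 = 23.7795/(1+0.162)^2 = 17.6113

€17.61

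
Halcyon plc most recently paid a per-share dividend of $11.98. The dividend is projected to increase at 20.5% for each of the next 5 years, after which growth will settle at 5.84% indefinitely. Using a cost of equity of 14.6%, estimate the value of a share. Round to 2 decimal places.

Two-stage DDM. Project D₁…D_5 at 0.205, terminal growth 0.0584, discount at r = 0.146.
D_1 = 14.4359
D_2 = 17.3953
D_3 = 20.9613
D_4 = 25.2584
D_5 = 30.4363
Terminal value at t=5: TV = D_6/(r−g) = 32.2138/(0.146−0.0584) = 367.7374
P₀ = 14.4359/(1+0.146)^1 + 17.3953/(1+0.146)^2 + 20.9613/(1+0.146)^3 + 25.2584/(1+0.146)^4 + 30.4363/(1+0.146)^5 + 367.7374/(1+0.146)^5 = 255.8553

$255.86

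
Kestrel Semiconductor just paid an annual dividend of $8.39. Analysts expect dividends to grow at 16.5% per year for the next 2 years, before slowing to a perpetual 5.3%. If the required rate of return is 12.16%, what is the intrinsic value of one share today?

Two-stage DDM. Project D₁…D_2 at 0.165, terminal growth 0.053, discount at r = 0.1216.
D_1 = 9.7744
D_2 = 11.3871
Terminal value at t=2: TV = D_3/(r−g) = 11.9906/(0.1216−0.053) = 174.7906
P₀ = 9.7744/(1+0.1216)^1 + 11.3871/(1+0.1216)^2 + 174.7906/(1+0.1216)^2 = 156.7112

$156.71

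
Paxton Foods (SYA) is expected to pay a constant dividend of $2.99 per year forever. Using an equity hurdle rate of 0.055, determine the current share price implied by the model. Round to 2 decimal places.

Zero-growth DDM (perpetuity): P₀ = D/r = 2.99 / 0.055 = 54.3636

$54.36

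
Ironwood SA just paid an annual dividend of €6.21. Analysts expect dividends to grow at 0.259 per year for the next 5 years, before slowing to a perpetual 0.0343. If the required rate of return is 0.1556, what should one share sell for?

Two-stage DDM. Project D₁…D_5 at 0.259, terminal growth 0.0343, discount at r = 0.1556.
D_1 = 7.8184
D_2 = 9.8434
D_3 = 12.3928
D_4 = 15.6025
D_5 = 19.6436
Terminal value at t=5: TV = D_6/(r−g) = 20.3173/(0.1556−0.0343) = 167.4966
P₀ = 7.8184/(1+0.1556)^1 + 9.8434/(1+0.1556)^2 + 12.3928/(1+0.1556)^3 + 15.6025/(1+0.1556)^4 + 19.6436/(1+0.1556)^5 + 167.4966/(1+0.1556)^5 = 121.7255

€121.73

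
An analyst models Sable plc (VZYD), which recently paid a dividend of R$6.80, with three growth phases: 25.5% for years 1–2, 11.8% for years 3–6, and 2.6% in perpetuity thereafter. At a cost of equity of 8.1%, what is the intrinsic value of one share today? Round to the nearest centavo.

Three-stage DDM. Project D₁…D_6; terminal Gordon value at t=6 with g = 0.026; discount at r = 0.081.
D_1 = 8.5340
D_2 = 10.7102
D_3 = 11.9740
D_4 = 13.3869
D_5 = 14.9666
D_6 = 16.7326
TV_6 = 17.1677/(0.081−0.026) = 312.1392
P₀ = Σ Dₜ/(1+r)ᵗ + TV_6/(1+r)^6 = 252.5785

R$252.58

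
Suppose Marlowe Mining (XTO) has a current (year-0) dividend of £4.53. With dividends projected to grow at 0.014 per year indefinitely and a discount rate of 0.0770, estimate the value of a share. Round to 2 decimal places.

Gordon growth model: P₀ = D₁/(r − g). D₁ = 4.53 × (1 + 0.014) = 4.5934.
P₀ = 4.5934 / (0.077 − 0.014) = 4.5934 / 0.063 = 72.9114

£72.91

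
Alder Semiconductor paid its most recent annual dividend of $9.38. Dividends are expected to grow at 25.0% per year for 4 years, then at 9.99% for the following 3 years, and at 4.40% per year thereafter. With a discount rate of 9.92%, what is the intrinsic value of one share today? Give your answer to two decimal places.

Three-stage DDM. Project D₁…D_7; terminal Gordon value at t=7 with g = 0.044; discount at r = 0.0992.
D_1 = 11.7250
D_2 = 14.6563
D_3 = 18.3203
D_4 = 22.9004
D_5 = 25.1881
D_6 = 27.7044
D_7 = 30.4721
TV_7 = 31.8129/(0.0992−0.044) = 576.3203
P₀ = Σ Dₜ/(1+r)ᵗ + TV_7/(1+r)^7 = 396.6523

$396.65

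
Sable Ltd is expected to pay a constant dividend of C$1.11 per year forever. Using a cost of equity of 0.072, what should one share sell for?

Zero-growth DDM (perpetuity): P₀ = D/r = 1.11 / 0.072 = 15.4167

C$15.42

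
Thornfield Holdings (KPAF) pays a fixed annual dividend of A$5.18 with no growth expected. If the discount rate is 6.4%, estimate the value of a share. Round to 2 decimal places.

A$80.94

Zero-growth DDM (perpetuity): P₀ = D/r = 5.18 / 0.064 = 80.9375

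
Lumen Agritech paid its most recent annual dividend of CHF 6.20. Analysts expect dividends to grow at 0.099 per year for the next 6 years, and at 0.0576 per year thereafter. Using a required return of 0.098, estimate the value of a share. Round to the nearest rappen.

CHF 200.51

Two-stage DDM. Project D₁…D_6 at 0.099, terminal growth 0.0576, discount at r = 0.098.
D_1 = 6.8138
D_2 = 7.4884
D_3 = 8.2297
D_4 = 9.0445
D_5 = 9.9399
D_6 = 10.9239
Terminal value at t=6: TV = D_7/(r−g) = 11.5531/(0.098−0.0576) = 285.9683
P₀ = 6.8138/(1+0.098)^1 + 7.4884/(1+0.098)^2 + 8.2297/(1+0.098)^3 + 9.0445/(1+0.098)^4 + 9.9399/(1+0.098)^5 + 10.9239/(1+0.098)^6 + 285.9683/(1+0.098)^6 = 200.5126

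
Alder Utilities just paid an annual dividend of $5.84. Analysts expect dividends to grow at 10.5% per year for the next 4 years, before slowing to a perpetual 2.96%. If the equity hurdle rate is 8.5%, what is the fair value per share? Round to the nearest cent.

$141.22

Two-stage DDM. Project D₁…D_4 at 0.105, terminal growth 0.0296, discount at r = 0.085.
D_1 = 6.4532
D_2 = 7.1308
D_3 = 7.8795
D_4 = 8.7069
Terminal value at t=4: TV = D_5/(r−g) = 8.9646/(0.085−0.0296) = 161.8157
P₀ = 6.4532/(1+0.085)^1 + 7.1308/(1+0.085)^2 + 7.8795/(1+0.085)^3 + 8.7069/(1+0.085)^4 + 161.8157/(1+0.085)^4 = 141.2186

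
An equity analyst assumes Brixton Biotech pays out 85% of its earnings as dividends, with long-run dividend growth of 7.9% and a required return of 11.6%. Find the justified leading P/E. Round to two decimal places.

22.97

Justified leading P/E = b/(r−g) = 0.85/(0.116−0.079) = 22.9730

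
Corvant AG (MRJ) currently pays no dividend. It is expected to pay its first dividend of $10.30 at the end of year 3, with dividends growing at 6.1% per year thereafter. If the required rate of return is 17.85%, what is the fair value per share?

$63.12

Deferred-dividend DDM. At t=2 the remaining stream is a growing perpetuity with first payment D_3 = 10.30.
V_2 = D_3/(r−g) = 10.30/(0.1785−0.061) = 87.6596
P₀ = V_2/(1+r)^2 = 87.6596/(1+0.1785)^2 = 63.1161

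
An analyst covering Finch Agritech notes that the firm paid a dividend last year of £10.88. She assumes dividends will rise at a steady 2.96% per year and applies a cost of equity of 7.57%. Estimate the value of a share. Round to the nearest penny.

£242.99

Gordon growth model: P₀ = D₁/(r − g). D₁ = 10.88 × (1 + 0.0296) = 11.2020.
P₀ = 11.2020 / (0.0757 − 0.0296) = 11.2020 / 0.0461 = 242.9945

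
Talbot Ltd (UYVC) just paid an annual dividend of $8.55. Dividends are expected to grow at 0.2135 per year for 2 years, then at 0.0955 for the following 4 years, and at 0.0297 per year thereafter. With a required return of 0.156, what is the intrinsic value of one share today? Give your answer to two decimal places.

Three-stage DDM. Project D₁…D_6; terminal Gordon value at t=6 with g = 0.0297; discount at r = 0.156.
D_1 = 10.3754
D_2 = 12.5906
D_3 = 13.7930
D_4 = 15.1102
D_5 = 16.5532
D_6 = 18.1341
TV_6 = 18.6726/(0.156−0.0297) = 147.8436
P₀ = Σ Dₜ/(1+r)ᵗ + TV_6/(1+r)^6 = 113.3564

$113.36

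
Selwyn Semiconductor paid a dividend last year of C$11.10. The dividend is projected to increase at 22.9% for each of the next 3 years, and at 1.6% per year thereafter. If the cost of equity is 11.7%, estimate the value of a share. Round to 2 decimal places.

Two-stage DDM. Project D₁…D_3 at 0.229, terminal growth 0.016, discount at r = 0.117.
D_1 = 13.6419
D_2 = 16.7659
D_3 = 20.6053
Terminal value at t=3: TV = D_4/(r−g) = 20.9350/(0.117−0.016) = 207.2769
P₀ = 13.6419/(1+0.117)^1 + 16.7659/(1+0.117)^2 + 20.6053/(1+0.117)^3 + 207.2769/(1+0.117)^3 = 189.1630

C$189.16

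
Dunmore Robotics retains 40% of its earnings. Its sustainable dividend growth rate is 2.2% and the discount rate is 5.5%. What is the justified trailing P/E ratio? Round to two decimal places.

Payout ratio b = 1 − 0.40 = 0.60.
Justified trailing P/E = b(1+g)/(r−g) = 0.60×(1+0.022)/(0.055−0.022) = 18.5818

18.58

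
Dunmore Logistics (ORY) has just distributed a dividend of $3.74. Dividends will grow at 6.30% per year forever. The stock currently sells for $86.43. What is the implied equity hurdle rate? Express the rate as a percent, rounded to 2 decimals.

Rearranging the constant-growth DDM: r = D₁/P₀ + g.
D₁ = 3.74 × (1 + 0.063) = 3.9756.
r = 3.9756 / 86.43 + 0.063 = 0.04600 + 0.063 = 0.10900

10.90%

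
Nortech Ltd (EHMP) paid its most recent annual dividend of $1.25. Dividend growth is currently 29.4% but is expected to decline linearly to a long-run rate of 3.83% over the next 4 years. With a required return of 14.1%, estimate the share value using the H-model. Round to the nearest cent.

H-model: P₀ = D₀[(1+g_L) + H(g_S−g_L)]/(r−g_L), with H = 4/2 = 2.
P₀ = 1.25 × [(1+0.0383) + 2×(0.294−0.0383)] / (0.141−0.0383)
   = 1.25 × 1.5497 / 0.1027 = 18.8620

$18.86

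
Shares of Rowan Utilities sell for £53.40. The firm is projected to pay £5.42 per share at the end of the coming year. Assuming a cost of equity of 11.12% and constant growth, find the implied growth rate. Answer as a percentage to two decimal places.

0.97%

From P₀ = D₁/(r − g), the implied growth is g = r − D₁/P₀.
g = 0.1112 − 5.42/53.40 = 0.1112 − 0.10150 = 0.00970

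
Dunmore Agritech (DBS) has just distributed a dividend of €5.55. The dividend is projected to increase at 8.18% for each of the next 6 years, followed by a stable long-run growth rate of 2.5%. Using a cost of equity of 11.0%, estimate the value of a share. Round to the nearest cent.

€87.81

Two-stage DDM. Project D₁…D_6 at 0.0818, terminal growth 0.025, discount at r = 0.11.
D_1 = 6.0040
D_2 = 6.4951
D_3 = 7.0264
D_4 = 7.6012
D_5 = 8.2230
D_6 = 8.8956
Terminal value at t=6: TV = D_7/(r−g) = 9.1180/(0.11−0.025) = 107.2704
P₀ = 6.0040/(1+0.11)^1 + 6.4951/(1+0.11)^2 + 7.0264/(1+0.11)^3 + 7.6012/(1+0.11)^4 + 8.2230/(1+0.11)^5 + 8.8956/(1+0.11)^6 + 107.2704/(1+0.11)^6 = 87.8124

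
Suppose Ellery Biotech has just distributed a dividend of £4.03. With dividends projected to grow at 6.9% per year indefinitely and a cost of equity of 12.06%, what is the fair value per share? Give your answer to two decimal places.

£83.49

Gordon growth model: P₀ = D₁/(r − g). D₁ = 4.03 × (1 + 0.069) = 4.3081.
P₀ = 4.3081 / (0.1206 − 0.069) = 4.3081 / 0.0516 = 83.4897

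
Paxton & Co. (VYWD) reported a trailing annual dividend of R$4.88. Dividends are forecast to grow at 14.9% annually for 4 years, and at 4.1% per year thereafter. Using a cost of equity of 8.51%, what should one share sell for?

R$167.39

Two-stage DDM. Project D₁…D_4 at 0.149, terminal growth 0.041, discount at r = 0.0851.
D_1 = 5.6071
D_2 = 6.4426
D_3 = 7.4025
D_4 = 8.5055
Terminal value at t=4: TV = D_5/(r−g) = 8.8542/(0.0851−0.041) = 200.7761
P₀ = 5.6071/(1+0.0851)^1 + 6.4426/(1+0.0851)^2 + 7.4025/(1+0.0851)^3 + 8.5055/(1+0.0851)^4 + 200.7761/(1+0.0851)^4 = 167.3895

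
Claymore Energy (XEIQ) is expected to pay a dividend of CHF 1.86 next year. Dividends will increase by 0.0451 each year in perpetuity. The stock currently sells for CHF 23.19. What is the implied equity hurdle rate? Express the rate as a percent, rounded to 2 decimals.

Rearranging the constant-growth DDM: r = D₁/P₀ + g.
r = 1.8600 / 23.19 + 0.0451 = 0.08021 + 0.0451 = 0.12531

12.53%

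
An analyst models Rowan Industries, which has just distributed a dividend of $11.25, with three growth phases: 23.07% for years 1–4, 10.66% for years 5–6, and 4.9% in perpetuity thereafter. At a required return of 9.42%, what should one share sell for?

Three-stage DDM. Project D₁…D_6; terminal Gordon value at t=6 with g = 0.049; discount at r = 0.0942.
D_1 = 13.8454
D_2 = 17.0395
D_3 = 20.9705
D_4 = 25.8084
D_5 = 28.5596
D_6 = 31.6040
TV_6 = 33.1526/(0.0942−0.049) = 733.4655
P₀ = Σ Dₜ/(1+r)ᵗ + TV_6/(1+r)^6 = 524.8853

$524.89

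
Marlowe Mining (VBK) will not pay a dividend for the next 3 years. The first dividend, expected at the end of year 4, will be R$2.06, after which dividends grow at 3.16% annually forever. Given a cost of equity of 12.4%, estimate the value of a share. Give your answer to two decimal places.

Deferred-dividend DDM. At t=3 the remaining stream is a growing perpetuity with first payment D_4 = 2.06.
V_3 = D_4/(r−g) = 2.06/(0.124−0.0316) = 22.2944
P₀ = V_3/(1+r)^3 = 22.2944/(1+0.124)^3 = 15.6999

R$15.70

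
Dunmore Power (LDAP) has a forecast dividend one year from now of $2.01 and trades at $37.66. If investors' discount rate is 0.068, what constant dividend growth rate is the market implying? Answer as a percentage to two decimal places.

From P₀ = D₁/(r − g), the implied growth is g = r − D₁/P₀.
g = 0.068 − 2.01/37.66 = 0.068 − 0.05337 = 0.01463

1.46%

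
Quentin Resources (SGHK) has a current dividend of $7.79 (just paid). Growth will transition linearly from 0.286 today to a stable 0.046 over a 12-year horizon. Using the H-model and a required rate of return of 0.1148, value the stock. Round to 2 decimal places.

H-model: P₀ = D₀[(1+g_L) + H(g_S−g_L)]/(r−g_L), with H = 12/2 = 6.
P₀ = 7.79 × [(1+0.046) + 6×(0.286−0.046)] / (0.1148−0.046)
   = 7.79 × 2.4860 / 0.0688 = 281.4817

$281.48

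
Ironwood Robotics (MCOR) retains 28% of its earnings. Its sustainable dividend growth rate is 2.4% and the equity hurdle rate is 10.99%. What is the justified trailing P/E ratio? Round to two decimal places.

8.58

Payout ratio b = 1 − 0.28 = 0.72.
Justified trailing P/E = b(1+g)/(r−g) = 0.72×(1+0.024)/(0.1099−0.024) = 8.5830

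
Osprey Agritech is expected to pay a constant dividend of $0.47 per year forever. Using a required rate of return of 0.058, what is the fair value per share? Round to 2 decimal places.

Zero-growth DDM (perpetuity): P₀ = D/r = 0.47 / 0.058 = 8.1034

$8.10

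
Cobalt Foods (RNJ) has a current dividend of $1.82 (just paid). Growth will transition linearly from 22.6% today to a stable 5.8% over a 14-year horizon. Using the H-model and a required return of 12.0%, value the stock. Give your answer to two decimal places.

$65.58

H-model: P₀ = D₀[(1+g_L) + H(g_S−g_L)]/(r−g_L), with H = 14/2 = 7.
P₀ = 1.82 × [(1+0.058) + 7×(0.226−0.058)] / (0.12−0.058)
   = 1.82 × 2.2340 / 0.062 = 65.5787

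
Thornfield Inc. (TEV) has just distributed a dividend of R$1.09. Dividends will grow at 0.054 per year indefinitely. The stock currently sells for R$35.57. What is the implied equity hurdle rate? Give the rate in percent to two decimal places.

Rearranging the constant-growth DDM: r = D₁/P₀ + g.
D₁ = 1.09 × (1 + 0.054) = 1.1489.
r = 1.1489 / 35.57 + 0.054 = 0.03230 + 0.054 = 0.08630

8.63%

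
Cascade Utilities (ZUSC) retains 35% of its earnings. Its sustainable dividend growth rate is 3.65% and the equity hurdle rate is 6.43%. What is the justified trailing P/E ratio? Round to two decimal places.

Payout ratio b = 1 − 0.35 = 0.65.
Justified trailing P/E = b(1+g)/(r−g) = 0.65×(1+0.0365)/(0.0643−0.0365) = 24.2347

24.23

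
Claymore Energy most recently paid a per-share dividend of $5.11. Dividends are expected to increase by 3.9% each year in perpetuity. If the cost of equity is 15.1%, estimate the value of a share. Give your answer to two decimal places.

$47.40

Gordon growth model: P₀ = D₁/(r − g). D₁ = 5.11 × (1 + 0.039) = 5.3093.
P₀ = 5.3093 / (0.151 − 0.039) = 5.3093 / 0.112 = 47.4044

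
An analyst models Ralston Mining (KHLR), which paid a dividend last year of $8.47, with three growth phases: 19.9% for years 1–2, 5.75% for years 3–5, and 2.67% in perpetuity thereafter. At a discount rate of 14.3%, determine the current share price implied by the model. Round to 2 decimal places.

Three-stage DDM. Project D₁…D_5; terminal Gordon value at t=5 with g = 0.0267; discount at r = 0.143.
D_1 = 10.1555
D_2 = 12.1765
D_3 = 12.8766
D_4 = 13.6170
D_5 = 14.4000
TV_5 = 14.7845/(0.143−0.0267) = 127.1238
P₀ = Σ Dₜ/(1+r)ᵗ + TV_5/(1+r)^5 = 107.3499

$107.35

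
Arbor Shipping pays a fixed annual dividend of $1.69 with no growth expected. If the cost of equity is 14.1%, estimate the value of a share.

Zero-growth DDM (perpetuity): P₀ = D/r = 1.69 / 0.141 = 11.9858

$11.99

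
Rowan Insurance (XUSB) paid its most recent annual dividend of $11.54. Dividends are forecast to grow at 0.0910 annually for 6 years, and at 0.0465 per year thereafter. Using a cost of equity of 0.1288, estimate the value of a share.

$181.18

Two-stage DDM. Project D₁…D_6 at 0.091, terminal growth 0.0465, discount at r = 0.1288.
D_1 = 12.5901
D_2 = 13.7358
D_3 = 14.9858
D_4 = 16.3495
D_5 = 17.8373
D_6 = 19.4605
Terminal value at t=6: TV = D_7/(r−g) = 20.3654/(0.1288−0.0465) = 247.4536
P₀ = 12.5901/(1+0.1288)^1 + 13.7358/(1+0.1288)^2 + 14.9858/(1+0.1288)^3 + 16.3495/(1+0.1288)^4 + 17.8373/(1+0.1288)^5 + 19.4605/(1+0.1288)^6 + 247.4536/(1+0.1288)^6 = 181.1795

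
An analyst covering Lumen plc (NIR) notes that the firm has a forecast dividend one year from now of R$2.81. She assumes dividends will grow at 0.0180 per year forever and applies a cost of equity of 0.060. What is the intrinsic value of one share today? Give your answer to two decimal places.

R$66.90

Gordon growth model: P₀ = D₁/(r − g), with D₁ = 2.81 given directly.
P₀ = 2.8100 / (0.06 − 0.018) = 2.8100 / 0.042 = 66.9048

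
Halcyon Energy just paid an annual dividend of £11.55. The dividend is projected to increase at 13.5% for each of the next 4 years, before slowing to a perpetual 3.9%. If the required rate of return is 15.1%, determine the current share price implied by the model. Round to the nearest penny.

£145.93

Two-stage DDM. Project D₁…D_4 at 0.135, terminal growth 0.039, discount at r = 0.151.
D_1 = 13.1093
D_2 = 14.8790
D_3 = 16.8877
D_4 = 19.1675
Terminal value at t=4: TV = D_5/(r−g) = 19.9150/(0.151−0.039) = 177.8128
P₀ = 13.1093/(1+0.151)^1 + 14.8790/(1+0.151)^2 + 16.8877/(1+0.151)^3 + 19.1675/(1+0.151)^4 + 177.8128/(1+0.151)^4 = 145.9288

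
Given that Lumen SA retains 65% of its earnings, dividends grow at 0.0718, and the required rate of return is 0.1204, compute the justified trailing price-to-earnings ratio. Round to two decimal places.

Payout ratio b = 1 − 0.65 = 0.35.
Justified trailing P/E = b(1+g)/(r−g) = 0.35×(1+0.0718)/(0.1204−0.0718) = 7.7187

7.72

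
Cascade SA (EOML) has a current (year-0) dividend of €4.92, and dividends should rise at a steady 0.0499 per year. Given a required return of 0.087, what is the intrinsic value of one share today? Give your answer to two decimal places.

Gordon growth model: P₀ = D₁/(r − g). D₁ = 4.92 × (1 + 0.0499) = 5.1655.
P₀ = 5.1655 / (0.087 − 0.0499) = 5.1655 / 0.0371 = 139.2320

€139.23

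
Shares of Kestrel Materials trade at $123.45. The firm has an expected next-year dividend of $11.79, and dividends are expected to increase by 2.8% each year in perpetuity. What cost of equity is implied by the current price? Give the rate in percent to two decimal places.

12.35%

Rearranging the constant-growth DDM: r = D₁/P₀ + g.
r = 11.7900 / 123.45 + 0.028 = 0.09550 + 0.028 = 0.12350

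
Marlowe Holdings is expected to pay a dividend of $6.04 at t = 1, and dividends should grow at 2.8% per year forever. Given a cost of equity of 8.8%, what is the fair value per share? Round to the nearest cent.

$100.67

Gordon growth model: P₀ = D₁/(r − g), with D₁ = 6.04 given directly.
P₀ = 6.0400 / (0.088 − 0.028) = 6.0400 / 0.06 = 100.6667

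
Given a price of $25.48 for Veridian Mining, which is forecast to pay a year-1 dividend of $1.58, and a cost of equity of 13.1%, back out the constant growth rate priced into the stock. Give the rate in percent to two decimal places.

6.90%

From P₀ = D₁/(r − g), the implied growth is g = r − D₁/P₀.
g = 0.131 − 1.58/25.48 = 0.131 − 0.06201 = 0.06899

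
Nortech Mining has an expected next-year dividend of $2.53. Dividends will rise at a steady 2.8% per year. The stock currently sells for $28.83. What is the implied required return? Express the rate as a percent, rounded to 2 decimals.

11.58%

Rearranging the constant-growth DDM: r = D₁/P₀ + g.
r = 2.5300 / 28.83 + 0.028 = 0.08776 + 0.028 = 0.11576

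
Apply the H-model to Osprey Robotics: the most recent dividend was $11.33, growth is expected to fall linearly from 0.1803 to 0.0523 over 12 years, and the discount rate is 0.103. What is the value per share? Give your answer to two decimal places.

$406.78

H-model: P₀ = D₀[(1+g_L) + H(g_S−g_L)]/(r−g_L), with H = 12/2 = 6.
P₀ = 11.33 × [(1+0.0523) + 6×(0.1803−0.0523)] / (0.103−0.0523)
   = 11.33 × 1.8203 / 0.0507 = 406.7850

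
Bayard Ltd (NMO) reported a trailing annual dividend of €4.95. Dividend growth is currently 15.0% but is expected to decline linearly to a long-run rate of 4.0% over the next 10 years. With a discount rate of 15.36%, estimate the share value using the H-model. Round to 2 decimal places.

€69.28

H-model: P₀ = D₀[(1+g_L) + H(g_S−g_L)]/(r−g_L), with H = 10/2 = 5.
P₀ = 4.95 × [(1+0.04) + 5×(0.15−0.04)] / (0.1536−0.04)
   = 4.95 × 1.5900 / 0.1136 = 69.2826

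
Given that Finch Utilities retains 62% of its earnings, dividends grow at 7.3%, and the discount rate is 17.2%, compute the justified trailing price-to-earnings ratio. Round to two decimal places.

4.12

Payout ratio b = 1 − 0.62 = 0.38.
Justified trailing P/E = b(1+g)/(r−g) = 0.38×(1+0.073)/(0.172−0.073) = 4.1186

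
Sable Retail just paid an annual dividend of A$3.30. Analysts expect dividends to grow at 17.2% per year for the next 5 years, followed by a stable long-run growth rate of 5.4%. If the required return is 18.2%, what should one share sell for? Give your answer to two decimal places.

A$42.13

Two-stage DDM. Project D₁…D_5 at 0.172, terminal growth 0.054, discount at r = 0.182.
D_1 = 3.8676
D_2 = 4.5328
D_3 = 5.3125
D_4 = 6.2262
D_5 = 7.2971
Terminal value at t=5: TV = D_6/(r−g) = 7.6912/(0.182−0.054) = 60.0873
P₀ = 3.8676/(1+0.182)^1 + 4.5328/(1+0.182)^2 + 5.3125/(1+0.182)^3 + 6.2262/(1+0.182)^4 + 7.2971/(1+0.182)^5 + 60.0873/(1+0.182)^5 = 42.1292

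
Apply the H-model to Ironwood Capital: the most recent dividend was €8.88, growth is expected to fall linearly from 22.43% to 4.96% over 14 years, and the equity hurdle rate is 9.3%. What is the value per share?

€464.97

H-model: P₀ = D₀[(1+g_L) + H(g_S−g_L)]/(r−g_L), with H = 14/2 = 7.
P₀ = 8.88 × [(1+0.0496) + 7×(0.2243−0.0496)] / (0.093−0.0496)
   = 8.88 × 2.2725 / 0.0434 = 464.9724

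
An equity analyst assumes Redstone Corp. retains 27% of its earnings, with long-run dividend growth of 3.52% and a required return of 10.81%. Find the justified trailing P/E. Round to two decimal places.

Payout ratio b = 1 − 0.27 = 0.73.
Justified trailing P/E = b(1+g)/(r−g) = 0.73×(1+0.0352)/(0.1081−0.0352) = 10.3662

10.37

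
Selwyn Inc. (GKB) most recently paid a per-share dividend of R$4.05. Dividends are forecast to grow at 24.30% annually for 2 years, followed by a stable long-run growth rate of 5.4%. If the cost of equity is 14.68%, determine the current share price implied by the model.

Two-stage DDM. Project D₁…D_2 at 0.243, terminal growth 0.054, discount at r = 0.1468.
D_1 = 5.0341
D_2 = 6.2574
Terminal value at t=2: TV = D_3/(r−g) = 6.5954/(0.1468−0.054) = 71.0706
P₀ = 5.0341/(1+0.1468)^1 + 6.2574/(1+0.1468)^2 + 71.0706/(1+0.1468)^2 = 63.1876

R$63.19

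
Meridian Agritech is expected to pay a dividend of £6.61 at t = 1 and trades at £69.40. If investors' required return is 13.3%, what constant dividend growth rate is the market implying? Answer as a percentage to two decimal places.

From P₀ = D₁/(r − g), the implied growth is g = r − D₁/P₀.
g = 0.133 − 6.61/69.40 = 0.133 − 0.09524 = 0.03776

3.78%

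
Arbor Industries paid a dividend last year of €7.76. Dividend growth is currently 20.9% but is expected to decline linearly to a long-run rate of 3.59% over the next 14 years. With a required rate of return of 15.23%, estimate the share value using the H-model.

€149.84

H-model: P₀ = D₀[(1+g_L) + H(g_S−g_L)]/(r−g_L), with H = 14/2 = 7.
P₀ = 7.76 × [(1+0.0359) + 7×(0.209−0.0359)] / (0.1523−0.0359)
   = 7.76 × 2.2476 / 0.1164 = 149.8400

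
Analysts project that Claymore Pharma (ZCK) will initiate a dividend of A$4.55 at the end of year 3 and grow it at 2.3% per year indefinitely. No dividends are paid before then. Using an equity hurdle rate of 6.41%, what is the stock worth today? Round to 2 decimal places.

Deferred-dividend DDM. At t=2 the remaining stream is a growing perpetuity with first payment D_3 = 4.55.
V_2 = D_3/(r−g) = 4.55/(0.0641−0.023) = 110.7056
P₀ = V_2/(1+r)^2 = 110.7056/(1+0.0641)^2 = 97.7698

A$97.77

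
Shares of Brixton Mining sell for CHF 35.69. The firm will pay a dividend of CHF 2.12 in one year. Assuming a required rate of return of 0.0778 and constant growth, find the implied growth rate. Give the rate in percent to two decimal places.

1.84%

From P₀ = D₁/(r − g), the implied growth is g = r − D₁/P₀.
g = 0.0778 − 2.12/35.69 = 0.0778 − 0.05940 = 0.01840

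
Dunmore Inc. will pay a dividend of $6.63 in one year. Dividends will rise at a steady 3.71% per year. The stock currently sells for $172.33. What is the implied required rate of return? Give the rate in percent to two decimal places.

7.56%

Rearranging the constant-growth DDM: r = D₁/P₀ + g.
r = 6.6300 / 172.33 + 0.0371 = 0.03847 + 0.0371 = 0.07557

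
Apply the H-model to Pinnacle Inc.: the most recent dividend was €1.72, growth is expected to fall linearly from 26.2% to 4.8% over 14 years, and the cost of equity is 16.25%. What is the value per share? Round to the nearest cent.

H-model: P₀ = D₀[(1+g_L) + H(g_S−g_L)]/(r−g_L), with H = 14/2 = 7.
P₀ = 1.72 × [(1+0.048) + 7×(0.262−0.048)] / (0.1625−0.048)
   = 1.72 × 2.5460 / 0.1145 = 38.2456

€38.25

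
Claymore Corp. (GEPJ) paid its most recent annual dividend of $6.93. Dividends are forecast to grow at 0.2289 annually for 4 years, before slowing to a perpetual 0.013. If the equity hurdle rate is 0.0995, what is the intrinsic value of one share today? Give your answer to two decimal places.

$163.55

Two-stage DDM. Project D₁…D_4 at 0.2289, terminal growth 0.013, discount at r = 0.0995.
D_1 = 8.5163
D_2 = 10.4657
D_3 = 12.8612
D_4 = 15.8052
Terminal value at t=4: TV = D_5/(r−g) = 16.0106/(0.0995−0.013) = 185.0942
P₀ = 8.5163/(1+0.0995)^1 + 10.4657/(1+0.0995)^2 + 12.8612/(1+0.0995)^3 + 15.8052/(1+0.0995)^4 + 185.0942/(1+0.0995)^4 = 163.5455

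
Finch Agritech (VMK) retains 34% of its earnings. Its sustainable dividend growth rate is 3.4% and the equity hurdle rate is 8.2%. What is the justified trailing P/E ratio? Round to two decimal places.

Payout ratio b = 1 − 0.34 = 0.66.
Justified trailing P/E = b(1+g)/(r−g) = 0.66×(1+0.034)/(0.082−0.034) = 14.2175

14.22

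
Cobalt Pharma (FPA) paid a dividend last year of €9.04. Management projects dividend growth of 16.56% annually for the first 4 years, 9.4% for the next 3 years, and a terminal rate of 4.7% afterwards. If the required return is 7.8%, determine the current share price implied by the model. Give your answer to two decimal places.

€518.49

Three-stage DDM. Project D₁…D_7; terminal Gordon value at t=7 with g = 0.047; discount at r = 0.078.
D_1 = 10.5370
D_2 = 12.2820
D_3 = 14.3158
D_4 = 16.6866
D_5 = 18.2551
D_6 = 19.9711
D_7 = 21.8483
TV_7 = 22.8752/(0.078−0.047) = 737.9102
P₀ = Σ Dₜ/(1+r)ᵗ + TV_7/(1+r)^7 = 518.4946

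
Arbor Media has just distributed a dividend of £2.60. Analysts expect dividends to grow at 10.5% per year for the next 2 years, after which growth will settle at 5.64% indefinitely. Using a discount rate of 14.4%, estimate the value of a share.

Two-stage DDM. Project D₁…D_2 at 0.105, terminal growth 0.0564, discount at r = 0.144.
D_1 = 2.8730
D_2 = 3.1747
Terminal value at t=2: TV = D_3/(r−g) = 3.3537/(0.144−0.0564) = 38.2844
P₀ = 2.8730/(1+0.144)^1 + 3.1747/(1+0.144)^2 + 38.2844/(1+0.144)^2 = 34.1901

£34.19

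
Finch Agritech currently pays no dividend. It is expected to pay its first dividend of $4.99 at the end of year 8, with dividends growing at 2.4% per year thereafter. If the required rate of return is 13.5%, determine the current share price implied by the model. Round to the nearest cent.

$18.53

Deferred-dividend DDM. At t=7 the remaining stream is a growing perpetuity with first payment D_8 = 4.99.
V_7 = D_8/(r−g) = 4.99/(0.135−0.024) = 44.9550
P₀ = V_7/(1+r)^7 = 44.9550/(1+0.135)^7 = 18.5271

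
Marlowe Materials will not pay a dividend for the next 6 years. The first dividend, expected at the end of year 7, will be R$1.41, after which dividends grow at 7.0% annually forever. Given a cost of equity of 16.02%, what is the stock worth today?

R$6.41

Deferred-dividend DDM. At t=6 the remaining stream is a growing perpetuity with first payment D_7 = 1.41.
V_6 = D_7/(r−g) = 1.41/(0.1602−0.07) = 15.6319
P₀ = V_6/(1+r)^6 = 15.6319/(1+0.1602)^6 = 6.4094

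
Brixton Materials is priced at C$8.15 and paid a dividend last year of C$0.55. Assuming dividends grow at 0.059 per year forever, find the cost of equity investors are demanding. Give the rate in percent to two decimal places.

Rearranging the constant-growth DDM: r = D₁/P₀ + g.
D₁ = 0.55 × (1 + 0.059) = 0.5825.
r = 0.5825 / 8.15 + 0.059 = 0.07147 + 0.059 = 0.13047

13.05%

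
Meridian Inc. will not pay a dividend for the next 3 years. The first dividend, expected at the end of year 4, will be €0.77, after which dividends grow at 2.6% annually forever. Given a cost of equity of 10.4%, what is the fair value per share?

Deferred-dividend DDM. At t=3 the remaining stream is a growing perpetuity with first payment D_4 = 0.77.
V_3 = D_4/(r−g) = 0.77/(0.104−0.026) = 9.8718
P₀ = V_3/(1+r)^3 = 9.8718/(1+0.104)^3 = 7.3365

€7.34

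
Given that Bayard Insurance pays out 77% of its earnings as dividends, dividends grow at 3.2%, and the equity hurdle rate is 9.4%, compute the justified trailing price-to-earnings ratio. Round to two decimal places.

Justified trailing P/E = b(1+g)/(r−g) = 0.77×(1+0.032)/(0.094−0.032) = 12.8168

12.82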